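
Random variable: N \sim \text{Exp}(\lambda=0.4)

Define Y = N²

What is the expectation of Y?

Using E[X²] = Var(X) + (E[X])²:
E[N] = 2.5
Var(N) = 1/0.4^2 = 6.25
E[N²] = 6.25 + 2.5² = 6.25 + 6.25 = 12.5

12.5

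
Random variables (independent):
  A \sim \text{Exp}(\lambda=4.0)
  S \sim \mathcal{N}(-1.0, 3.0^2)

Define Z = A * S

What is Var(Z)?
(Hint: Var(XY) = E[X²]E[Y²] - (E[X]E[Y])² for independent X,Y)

Var(XY) = E[X²]E[Y²] - (E[X]E[Y])²
E[A] = 0.25, Var(A) = 0.0625
E[S] = -1, Var(S) = 9
E[A²] = 0.0625 + 0.25² = 0.125
E[S²] = 9 + (-1)² = 10
Var(Z) = 0.125*10 - (0.25*(-1))²
= 1.25 - 0.0625 = 1.1875

1.1875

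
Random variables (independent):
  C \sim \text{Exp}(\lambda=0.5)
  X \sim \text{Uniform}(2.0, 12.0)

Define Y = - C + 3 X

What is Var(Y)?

For independent RVs: Var(aX + bY) = a²Var(X) + b²Var(Y)
Var(C) = 4
Var(X) = 8.3333333
Var(Y) = (-1)²*4 + 3²*8.3333333
= 1*4 + 9*8.3333333 = 79

79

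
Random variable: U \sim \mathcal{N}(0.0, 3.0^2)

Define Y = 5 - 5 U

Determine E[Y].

For Y = -5U + 5:
E[Y] = -5 * E[U] + 5
E[U] = 0.0 = 0
E[Y] = -5 * 0 + 5 = 5

5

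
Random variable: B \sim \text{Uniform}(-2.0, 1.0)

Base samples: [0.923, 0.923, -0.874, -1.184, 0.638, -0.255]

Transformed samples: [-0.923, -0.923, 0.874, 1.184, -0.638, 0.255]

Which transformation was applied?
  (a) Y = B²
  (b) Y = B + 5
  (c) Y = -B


Checking option (c) Y = -B:
  B = 0.923 -> Y = -0.923 ✓
  B = 0.923 -> Y = -0.923 ✓
  B = -0.874 -> Y = 0.874 ✓
All samples match this transformation.

(c) -B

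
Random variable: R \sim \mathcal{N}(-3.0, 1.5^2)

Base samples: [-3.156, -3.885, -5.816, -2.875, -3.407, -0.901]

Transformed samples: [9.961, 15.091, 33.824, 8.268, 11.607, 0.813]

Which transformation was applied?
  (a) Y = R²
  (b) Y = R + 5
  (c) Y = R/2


Checking option (a) Y = R²:
  R = -3.156 -> Y = 9.961 ✓
  R = -3.885 -> Y = 15.091 ✓
  R = -5.816 -> Y = 33.824 ✓
All samples match this transformation.

(a) R²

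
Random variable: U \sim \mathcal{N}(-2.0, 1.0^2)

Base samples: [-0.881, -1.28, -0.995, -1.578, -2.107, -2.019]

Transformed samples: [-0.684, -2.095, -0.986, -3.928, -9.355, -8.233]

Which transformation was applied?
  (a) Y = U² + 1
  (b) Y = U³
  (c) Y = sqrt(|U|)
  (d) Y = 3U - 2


Checking option (b) Y = U³:
  U = -0.881 -> Y = -0.684 ✓
  U = -1.28 -> Y = -2.095 ✓
  U = -0.995 -> Y = -0.986 ✓
All samples match this transformation.

(b) U³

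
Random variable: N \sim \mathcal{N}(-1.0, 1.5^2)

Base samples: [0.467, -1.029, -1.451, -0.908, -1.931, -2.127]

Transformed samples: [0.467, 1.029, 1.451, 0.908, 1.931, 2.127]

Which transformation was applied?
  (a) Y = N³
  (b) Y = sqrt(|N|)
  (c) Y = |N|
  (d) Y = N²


Checking option (c) Y = |N|:
  N = 0.467 -> Y = 0.467 ✓
  N = -1.029 -> Y = 1.029 ✓
  N = -1.451 -> Y = 1.451 ✓
All samples match this transformation.

(c) |N|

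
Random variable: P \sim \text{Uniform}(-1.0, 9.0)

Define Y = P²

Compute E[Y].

Using E[X²] = Var(X) + (E[X])²:
E[P] = 4
Var(P) = (9 + 1)^2/12 = 8.3333333
E[P²] = 8.3333333 + 4² = 8.3333333 + 16 = 24.333333

24.333333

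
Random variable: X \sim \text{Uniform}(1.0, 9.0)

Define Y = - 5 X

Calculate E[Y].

For Y = -5X:
E[Y] = -5 * E[X]
E[X] = (1 + 9)/2 = 5
E[Y] = -5 * 5 = -25

-25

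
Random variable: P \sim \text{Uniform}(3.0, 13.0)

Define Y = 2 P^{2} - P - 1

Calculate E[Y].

E[Y] = 2*E[P²] - 1*E[P] - 1
E[P] = 8
E[P²] = Var(P) + (E[P])² = 8.3333333 + 64 = 72.333333
E[Y] = 2*72.333333 - 1*8 - 1 = 135.66667

135.66667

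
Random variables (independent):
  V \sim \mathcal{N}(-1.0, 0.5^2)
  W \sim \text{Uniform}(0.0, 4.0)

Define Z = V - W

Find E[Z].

E[Z] = 1*E[V] - 1*E[W]
E[V] = -1
E[W] = 2
E[Z] = 1*(-1) - 1*2 = -3

-3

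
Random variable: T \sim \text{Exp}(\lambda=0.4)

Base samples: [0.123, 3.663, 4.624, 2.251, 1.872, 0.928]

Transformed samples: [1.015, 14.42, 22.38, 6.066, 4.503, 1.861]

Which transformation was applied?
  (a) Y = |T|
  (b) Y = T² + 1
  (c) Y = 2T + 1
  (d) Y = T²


Checking option (b) Y = T² + 1:
  T = 0.123 -> Y = 1.015 ✓
  T = 3.663 -> Y = 14.42 ✓
  T = 4.624 -> Y = 22.38 ✓
All samples match this transformation.

(b) T² + 1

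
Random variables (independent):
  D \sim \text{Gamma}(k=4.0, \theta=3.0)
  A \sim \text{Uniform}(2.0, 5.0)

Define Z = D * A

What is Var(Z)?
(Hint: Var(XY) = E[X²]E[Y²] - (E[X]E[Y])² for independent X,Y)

Var(XY) = E[X²]E[Y²] - (E[X]E[Y])²
E[D] = 12, Var(D) = 36
E[A] = 3.5, Var(A) = 0.75
E[D²] = 36 + 12² = 180
E[A²] = 0.75 + 3.5² = 13
Var(Z) = 180*13 - (12*3.5)²
= 2340 - 1764 = 576

576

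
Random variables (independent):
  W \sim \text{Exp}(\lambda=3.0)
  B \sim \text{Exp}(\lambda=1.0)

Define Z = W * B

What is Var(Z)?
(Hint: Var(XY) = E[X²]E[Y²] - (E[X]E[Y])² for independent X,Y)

Var(XY) = E[X²]E[Y²] - (E[X]E[Y])²
E[W] = 0.33333333, Var(W) = 0.11111111
E[B] = 1, Var(B) = 1
E[W²] = 0.11111111 + 0.33333333² = 0.22222222
E[B²] = 1 + 1² = 2
Var(Z) = 0.22222222*2 - (0.33333333*1)²
= 0.44444444 - 0.11111111 = 0.33333333

0.33333333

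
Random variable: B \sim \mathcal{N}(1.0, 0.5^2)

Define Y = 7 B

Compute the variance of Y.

For Y = aB + b: Var(Y) = a² * Var(B)
Var(B) = 0.5^2 = 0.25
Var(Y) = 7² * 0.25 = 49 * 0.25 = 12.25

12.25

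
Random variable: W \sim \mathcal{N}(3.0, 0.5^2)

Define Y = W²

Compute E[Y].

E[W²] = Var(W) + (E[W])² = 0.25 + 9 = 9.25

9.25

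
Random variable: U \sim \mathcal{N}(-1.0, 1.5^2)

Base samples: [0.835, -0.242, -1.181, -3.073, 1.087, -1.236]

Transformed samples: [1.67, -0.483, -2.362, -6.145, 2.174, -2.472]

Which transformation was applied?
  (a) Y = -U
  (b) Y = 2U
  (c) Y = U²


Checking option (b) Y = 2U:
  U = 0.835 -> Y = 1.67 ✓
  U = -0.242 -> Y = -0.483 ✓
  U = -1.181 -> Y = -2.362 ✓
All samples match this transformation.

(b) 2U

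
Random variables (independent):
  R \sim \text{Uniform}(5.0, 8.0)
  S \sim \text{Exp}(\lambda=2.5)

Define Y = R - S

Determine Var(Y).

For independent RVs: Var(aX + bY) = a²Var(X) + b²Var(Y)
Var(R) = 0.75
Var(S) = 0.16
Var(Y) = 1²*0.75 + (-1)²*0.16
= 1*0.75 + 1*0.16 = 0.91

0.91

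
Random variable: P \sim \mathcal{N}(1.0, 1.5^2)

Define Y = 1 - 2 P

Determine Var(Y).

For Y = aP + b: Var(Y) = a² * Var(P)
Var(P) = 1.5^2 = 2.25
Var(Y) = (-2)² * 2.25 = 4 * 2.25 = 9

9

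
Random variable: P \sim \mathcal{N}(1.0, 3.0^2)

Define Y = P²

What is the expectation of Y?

Using E[X²] = Var(X) + (E[X])²:
E[P] = 1
Var(P) = 3.0^2 = 9
E[P²] = 9 + 1² = 9 + 1 = 10

10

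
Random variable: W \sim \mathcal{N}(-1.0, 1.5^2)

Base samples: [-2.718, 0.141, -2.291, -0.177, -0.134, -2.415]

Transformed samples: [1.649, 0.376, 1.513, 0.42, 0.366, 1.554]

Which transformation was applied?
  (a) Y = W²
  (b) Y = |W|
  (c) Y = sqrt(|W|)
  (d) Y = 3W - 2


Checking option (c) Y = sqrt(|W|):
  W = -2.718 -> Y = 1.649 ✓
  W = 0.141 -> Y = 0.376 ✓
  W = -2.291 -> Y = 1.513 ✓
All samples match this transformation.

(c) sqrt(|W|)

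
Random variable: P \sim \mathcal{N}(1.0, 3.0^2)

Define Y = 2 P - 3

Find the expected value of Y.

For Y = 2P - 3:
E[Y] = 2 * E[P] - 3
E[P] = 1.0 = 1
E[Y] = 2 * 1 - 3 = -1

-1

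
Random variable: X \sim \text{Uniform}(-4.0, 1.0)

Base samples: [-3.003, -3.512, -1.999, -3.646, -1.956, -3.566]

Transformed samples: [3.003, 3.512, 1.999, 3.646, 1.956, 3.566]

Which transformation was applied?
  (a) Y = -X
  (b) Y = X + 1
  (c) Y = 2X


Checking option (a) Y = -X:
  X = -3.003 -> Y = 3.003 ✓
  X = -3.512 -> Y = 3.512 ✓
  X = -1.999 -> Y = 1.999 ✓
All samples match this transformation.

(a) -X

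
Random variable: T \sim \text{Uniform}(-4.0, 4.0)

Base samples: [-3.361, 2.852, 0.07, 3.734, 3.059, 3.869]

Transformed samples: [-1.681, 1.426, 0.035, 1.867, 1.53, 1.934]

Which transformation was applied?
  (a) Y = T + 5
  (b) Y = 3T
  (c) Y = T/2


Checking option (c) Y = T/2:
  T = -3.361 -> Y = -1.681 ✓
  T = 2.852 -> Y = 1.426 ✓
  T = 0.07 -> Y = 0.035 ✓
All samples match this transformation.

(c) T/2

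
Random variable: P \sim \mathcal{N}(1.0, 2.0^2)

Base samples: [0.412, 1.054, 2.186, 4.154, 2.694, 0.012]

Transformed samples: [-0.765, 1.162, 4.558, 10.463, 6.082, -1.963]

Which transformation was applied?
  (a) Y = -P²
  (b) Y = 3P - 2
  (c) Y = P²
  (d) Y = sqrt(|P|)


Checking option (b) Y = 3P - 2:
  P = 0.412 -> Y = -0.765 ✓
  P = 1.054 -> Y = 1.162 ✓
  P = 2.186 -> Y = 4.558 ✓
All samples match this transformation.

(b) 3P - 2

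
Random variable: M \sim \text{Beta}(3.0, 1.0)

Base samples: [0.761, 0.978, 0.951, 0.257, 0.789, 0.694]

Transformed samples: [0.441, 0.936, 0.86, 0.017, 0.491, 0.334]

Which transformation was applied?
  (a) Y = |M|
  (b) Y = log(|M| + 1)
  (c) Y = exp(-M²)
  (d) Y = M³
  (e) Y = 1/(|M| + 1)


Checking option (d) Y = M³:
  M = 0.761 -> Y = 0.441 ✓
  M = 0.978 -> Y = 0.936 ✓
  M = 0.951 -> Y = 0.86 ✓
All samples match this transformation.

(d) M³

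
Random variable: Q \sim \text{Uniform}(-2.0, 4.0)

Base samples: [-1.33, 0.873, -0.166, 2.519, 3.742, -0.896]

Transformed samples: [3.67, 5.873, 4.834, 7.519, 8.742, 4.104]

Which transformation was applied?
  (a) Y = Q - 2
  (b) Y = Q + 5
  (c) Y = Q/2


Checking option (b) Y = Q + 5:
  Q = -1.33 -> Y = 3.67 ✓
  Q = 0.873 -> Y = 5.873 ✓
  Q = -0.166 -> Y = 4.834 ✓
All samples match this transformation.

(b) Q + 5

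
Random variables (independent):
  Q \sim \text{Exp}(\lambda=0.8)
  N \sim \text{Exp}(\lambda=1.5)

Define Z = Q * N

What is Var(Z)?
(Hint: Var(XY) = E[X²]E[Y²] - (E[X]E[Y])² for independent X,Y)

Var(XY) = E[X²]E[Y²] - (E[X]E[Y])²
E[Q] = 1.25, Var(Q) = 1.5625
E[N] = 0.66666667, Var(N) = 0.44444444
E[Q²] = 1.5625 + 1.25² = 3.125
E[N²] = 0.44444444 + 0.66666667² = 0.88888889
Var(Z) = 3.125*0.88888889 - (1.25*0.66666667)²
= 2.7777778 - 0.69444444 = 2.0833333

2.0833333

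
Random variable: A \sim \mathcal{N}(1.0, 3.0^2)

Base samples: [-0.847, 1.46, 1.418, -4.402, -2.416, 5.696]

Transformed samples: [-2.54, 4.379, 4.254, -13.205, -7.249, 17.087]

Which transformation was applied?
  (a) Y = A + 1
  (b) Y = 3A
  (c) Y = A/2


Checking option (b) Y = 3A:
  A = -0.847 -> Y = -2.54 ✓
  A = 1.46 -> Y = 4.379 ✓
  A = 1.418 -> Y = 4.254 ✓
All samples match this transformation.

(b) 3A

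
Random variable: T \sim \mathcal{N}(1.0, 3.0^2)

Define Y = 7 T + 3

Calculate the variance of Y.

For Y = aT + b: Var(Y) = a² * Var(T)
Var(T) = 3.0^2 = 9
Var(Y) = 7² * 9 = 49 * 9 = 441

441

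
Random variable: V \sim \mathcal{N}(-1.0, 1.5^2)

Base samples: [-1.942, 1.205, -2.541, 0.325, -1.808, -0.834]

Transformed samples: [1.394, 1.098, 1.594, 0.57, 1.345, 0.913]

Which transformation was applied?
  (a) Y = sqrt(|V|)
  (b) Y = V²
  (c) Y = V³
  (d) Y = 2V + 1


Checking option (a) Y = sqrt(|V|):
  V = -1.942 -> Y = 1.394 ✓
  V = 1.205 -> Y = 1.098 ✓
  V = -2.541 -> Y = 1.594 ✓
All samples match this transformation.

(a) sqrt(|V|)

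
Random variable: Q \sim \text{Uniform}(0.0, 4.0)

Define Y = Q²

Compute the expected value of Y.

Using E[X²] = Var(X) + (E[X])²:
E[Q] = 2
Var(Q) = (4 - 0)^2/12 = 1.3333333
E[Q²] = 1.3333333 + 2² = 1.3333333 + 4 = 5.3333333

5.3333333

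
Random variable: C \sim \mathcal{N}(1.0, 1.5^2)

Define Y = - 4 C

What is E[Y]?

For Y = -4C:
E[Y] = -4 * E[C]
E[C] = 1.0 = 1
E[Y] = -4 * 1 = -4

-4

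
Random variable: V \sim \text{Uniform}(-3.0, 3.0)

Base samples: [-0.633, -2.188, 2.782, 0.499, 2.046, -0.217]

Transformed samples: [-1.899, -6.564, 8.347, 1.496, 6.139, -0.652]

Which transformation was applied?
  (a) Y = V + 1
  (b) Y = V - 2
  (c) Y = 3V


Checking option (c) Y = 3V:
  V = -0.633 -> Y = -1.899 ✓
  V = -2.188 -> Y = -6.564 ✓
  V = 2.782 -> Y = 8.347 ✓
All samples match this transformation.

(c) 3V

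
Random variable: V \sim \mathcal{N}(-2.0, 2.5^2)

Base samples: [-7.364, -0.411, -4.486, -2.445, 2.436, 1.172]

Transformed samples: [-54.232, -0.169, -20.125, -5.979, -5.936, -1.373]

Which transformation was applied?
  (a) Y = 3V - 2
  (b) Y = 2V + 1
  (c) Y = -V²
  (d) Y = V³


Checking option (c) Y = -V²:
  V = -7.364 -> Y = -54.232 ✓
  V = -0.411 -> Y = -0.169 ✓
  V = -4.486 -> Y = -20.125 ✓
All samples match this transformation.

(c) -V²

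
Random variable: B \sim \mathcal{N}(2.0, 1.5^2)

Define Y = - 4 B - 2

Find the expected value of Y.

For Y = -4B - 2:
E[Y] = -4 * E[B] - 2
E[B] = 2.0 = 2
E[Y] = -4 * 2 - 2 = -10

-10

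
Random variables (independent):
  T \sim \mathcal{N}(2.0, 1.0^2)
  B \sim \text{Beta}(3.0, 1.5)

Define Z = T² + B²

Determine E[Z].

E[Z] = E[T²] + E[B²]
E[T²] = Var(T) + E[T]² = 1 + 4 = 5
E[B²] = Var(B) + E[B]² = 0.04040404 + 0.44444444 = 0.48484848
E[Z] = 5 + 0.48484848 = 5.4848485

5.4848485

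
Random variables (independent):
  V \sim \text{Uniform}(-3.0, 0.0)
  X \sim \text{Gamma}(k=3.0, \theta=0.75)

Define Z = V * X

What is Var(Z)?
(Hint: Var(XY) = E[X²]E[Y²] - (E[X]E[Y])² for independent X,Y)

Var(XY) = E[X²]E[Y²] - (E[X]E[Y])²
E[V] = -1.5, Var(V) = 0.75
E[X] = 2.25, Var(X) = 1.6875
E[V²] = 0.75 + (-1.5)² = 3
E[X²] = 1.6875 + 2.25² = 6.75
Var(Z) = 3*6.75 - (-1.5*2.25)²
= 20.25 - 11.390625 = 8.859375

8.859375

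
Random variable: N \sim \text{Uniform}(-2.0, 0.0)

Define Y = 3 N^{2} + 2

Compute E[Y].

E[Y] = 3*E[N²] + 2
E[N] = -1
E[N²] = Var(N) + (E[N])² = 0.33333333 + 1 = 1.3333333
E[Y] = 3*1.3333333 + 2 = 6

6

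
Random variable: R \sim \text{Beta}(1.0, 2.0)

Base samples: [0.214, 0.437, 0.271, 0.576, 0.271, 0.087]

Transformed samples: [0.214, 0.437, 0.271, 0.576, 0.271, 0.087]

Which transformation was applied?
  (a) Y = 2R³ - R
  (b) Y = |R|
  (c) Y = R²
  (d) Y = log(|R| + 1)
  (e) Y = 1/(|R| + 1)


Checking option (b) Y = |R|:
  R = 0.214 -> Y = 0.214 ✓
  R = 0.437 -> Y = 0.437 ✓
  R = 0.271 -> Y = 0.271 ✓
All samples match this transformation.

(b) |R|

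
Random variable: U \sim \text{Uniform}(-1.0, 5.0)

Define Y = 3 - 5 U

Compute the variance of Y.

For Y = aU + b: Var(Y) = a² * Var(U)
Var(U) = (5 + 1)^2/12 = 3
Var(Y) = (-5)² * 3 = 25 * 3 = 75

75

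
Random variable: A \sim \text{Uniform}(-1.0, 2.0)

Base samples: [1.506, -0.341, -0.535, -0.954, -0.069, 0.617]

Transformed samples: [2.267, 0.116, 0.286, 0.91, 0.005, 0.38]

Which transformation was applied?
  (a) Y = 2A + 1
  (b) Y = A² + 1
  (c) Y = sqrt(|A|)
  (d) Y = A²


Checking option (d) Y = A²:
  A = 1.506 -> Y = 2.267 ✓
  A = -0.341 -> Y = 0.116 ✓
  A = -0.535 -> Y = 0.286 ✓
All samples match this transformation.

(d) A²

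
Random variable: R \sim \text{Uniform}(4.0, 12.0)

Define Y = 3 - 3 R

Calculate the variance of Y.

For Y = aR + b: Var(Y) = a² * Var(R)
Var(R) = (12 - 4)^2/12 = 5.3333333
Var(Y) = (-3)² * 5.3333333 = 9 * 5.3333333 = 48

48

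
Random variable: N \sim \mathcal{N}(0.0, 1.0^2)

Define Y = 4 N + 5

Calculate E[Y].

For Y = 4N + 5:
E[Y] = 4 * E[N] + 5
E[N] = 0.0 = 0
E[Y] = 4 * 0 + 5 = 5

5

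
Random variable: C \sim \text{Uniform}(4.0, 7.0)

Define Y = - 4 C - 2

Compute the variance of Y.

For Y = aC + b: Var(Y) = a² * Var(C)
Var(C) = (7 - 4)^2/12 = 0.75
Var(Y) = (-4)² * 0.75 = 16 * 0.75 = 12

12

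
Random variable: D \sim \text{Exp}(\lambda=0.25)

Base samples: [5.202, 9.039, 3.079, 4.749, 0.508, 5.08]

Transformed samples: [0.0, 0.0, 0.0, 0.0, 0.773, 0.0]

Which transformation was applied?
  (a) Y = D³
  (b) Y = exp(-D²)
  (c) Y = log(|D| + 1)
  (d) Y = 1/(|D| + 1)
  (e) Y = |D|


Checking option (b) Y = exp(-D²):
  D = 5.202 -> Y = 0.0 ✓
  D = 9.039 -> Y = 0.0 ✓
  D = 3.079 -> Y = 0.0 ✓
All samples match this transformation.

(b) exp(-D²)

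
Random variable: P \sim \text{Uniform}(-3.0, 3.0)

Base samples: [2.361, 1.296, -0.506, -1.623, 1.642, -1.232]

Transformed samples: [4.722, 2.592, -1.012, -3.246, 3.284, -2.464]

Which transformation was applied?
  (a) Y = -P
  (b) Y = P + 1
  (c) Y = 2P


Checking option (c) Y = 2P:
  P = 2.361 -> Y = 4.722 ✓
  P = 1.296 -> Y = 2.592 ✓
  P = -0.506 -> Y = -1.012 ✓
All samples match this transformation.

(c) 2P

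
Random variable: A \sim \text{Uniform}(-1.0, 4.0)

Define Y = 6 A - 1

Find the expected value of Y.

For Y = 6A - 1:
E[Y] = 6 * E[A] - 1
E[A] = (-1 + 4)/2 = 1.5
E[Y] = 6 * 1.5 - 1 = 8

8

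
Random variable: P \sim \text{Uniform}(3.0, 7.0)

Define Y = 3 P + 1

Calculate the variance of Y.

For Y = aP + b: Var(Y) = a² * Var(P)
Var(P) = (7 - 3)^2/12 = 1.3333333
Var(Y) = 3² * 1.3333333 = 9 * 1.3333333 = 12

12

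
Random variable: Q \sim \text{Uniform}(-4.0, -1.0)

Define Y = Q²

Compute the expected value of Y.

Using E[X²] = Var(X) + (E[X])²:
E[Q] = -2.5
Var(Q) = (-1 + 4)^2/12 = 0.75
E[Q²] = 0.75 + (-2.5)² = 0.75 + 6.25 = 7

7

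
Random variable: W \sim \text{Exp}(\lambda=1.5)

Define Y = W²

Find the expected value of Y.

Using E[X²] = Var(X) + (E[X])²:
E[W] = 0.66666667
Var(W) = 1/1.5^2 = 0.44444444
E[W²] = 0.44444444 + 0.66666667² = 0.44444444 + 0.44444444 = 0.88888889

0.88888889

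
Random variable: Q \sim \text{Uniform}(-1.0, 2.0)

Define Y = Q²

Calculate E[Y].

E[Q²] = Var(Q) + (E[Q])² = 0.75 + 0.25 = 1

1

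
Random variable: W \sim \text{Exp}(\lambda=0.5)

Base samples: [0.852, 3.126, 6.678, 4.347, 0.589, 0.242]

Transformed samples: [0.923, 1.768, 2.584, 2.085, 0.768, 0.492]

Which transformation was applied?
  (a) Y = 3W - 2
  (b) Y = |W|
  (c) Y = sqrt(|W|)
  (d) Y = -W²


Checking option (c) Y = sqrt(|W|):
  W = 0.852 -> Y = 0.923 ✓
  W = 3.126 -> Y = 1.768 ✓
  W = 6.678 -> Y = 2.584 ✓
All samples match this transformation.

(c) sqrt(|W|)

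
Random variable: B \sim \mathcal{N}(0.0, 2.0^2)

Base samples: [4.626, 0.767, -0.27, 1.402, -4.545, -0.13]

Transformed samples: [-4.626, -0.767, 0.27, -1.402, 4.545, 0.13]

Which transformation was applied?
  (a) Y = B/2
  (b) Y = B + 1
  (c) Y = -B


Checking option (c) Y = -B:
  B = 4.626 -> Y = -4.626 ✓
  B = 0.767 -> Y = -0.767 ✓
  B = -0.27 -> Y = 0.27 ✓
All samples match this transformation.

(c) -B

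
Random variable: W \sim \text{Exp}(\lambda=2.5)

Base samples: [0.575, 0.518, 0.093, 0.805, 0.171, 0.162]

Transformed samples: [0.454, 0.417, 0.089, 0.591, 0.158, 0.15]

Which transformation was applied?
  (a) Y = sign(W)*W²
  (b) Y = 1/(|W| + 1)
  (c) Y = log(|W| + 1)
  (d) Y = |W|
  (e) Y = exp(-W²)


Checking option (c) Y = log(|W| + 1):
  W = 0.575 -> Y = 0.454 ✓
  W = 0.518 -> Y = 0.417 ✓
  W = 0.093 -> Y = 0.089 ✓
All samples match this transformation.

(c) log(|W| + 1)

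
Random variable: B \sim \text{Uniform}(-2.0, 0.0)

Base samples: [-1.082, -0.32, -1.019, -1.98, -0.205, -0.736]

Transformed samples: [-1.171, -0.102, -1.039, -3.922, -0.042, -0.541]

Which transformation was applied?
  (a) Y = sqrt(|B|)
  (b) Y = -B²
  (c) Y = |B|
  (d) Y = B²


Checking option (b) Y = -B²:
  B = -1.082 -> Y = -1.171 ✓
  B = -0.32 -> Y = -0.102 ✓
  B = -1.019 -> Y = -1.039 ✓
All samples match this transformation.

(b) -B²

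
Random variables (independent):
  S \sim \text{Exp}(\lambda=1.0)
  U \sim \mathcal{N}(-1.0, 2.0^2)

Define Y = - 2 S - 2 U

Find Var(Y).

For independent RVs: Var(aX + bY) = a²Var(X) + b²Var(Y)
Var(S) = 1
Var(U) = 4
Var(Y) = (-2)²*1 + (-2)²*4
= 4*1 + 4*4 = 20

20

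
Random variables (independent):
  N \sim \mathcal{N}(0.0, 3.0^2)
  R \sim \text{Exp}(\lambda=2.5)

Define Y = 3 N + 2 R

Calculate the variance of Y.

For independent RVs: Var(aX + bY) = a²Var(X) + b²Var(Y)
Var(N) = 9
Var(R) = 0.16
Var(Y) = 3²*9 + 2²*0.16
= 9*9 + 4*0.16 = 81.64

81.64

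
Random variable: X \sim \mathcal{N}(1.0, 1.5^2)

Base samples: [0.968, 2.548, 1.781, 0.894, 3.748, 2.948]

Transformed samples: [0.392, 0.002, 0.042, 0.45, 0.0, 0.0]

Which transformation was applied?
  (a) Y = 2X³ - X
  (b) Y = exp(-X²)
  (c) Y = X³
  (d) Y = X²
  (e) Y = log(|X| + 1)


Checking option (b) Y = exp(-X²):
  X = 0.968 -> Y = 0.392 ✓
  X = 2.548 -> Y = 0.002 ✓
  X = 1.781 -> Y = 0.042 ✓
All samples match this transformation.

(b) exp(-X²)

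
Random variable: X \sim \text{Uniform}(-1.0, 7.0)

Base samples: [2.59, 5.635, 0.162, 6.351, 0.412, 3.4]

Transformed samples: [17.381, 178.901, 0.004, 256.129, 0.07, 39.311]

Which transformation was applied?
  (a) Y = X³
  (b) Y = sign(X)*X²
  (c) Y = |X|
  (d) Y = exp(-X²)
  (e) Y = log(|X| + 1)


Checking option (a) Y = X³:
  X = 2.59 -> Y = 17.381 ✓
  X = 5.635 -> Y = 178.901 ✓
  X = 0.162 -> Y = 0.004 ✓
All samples match this transformation.

(a) X³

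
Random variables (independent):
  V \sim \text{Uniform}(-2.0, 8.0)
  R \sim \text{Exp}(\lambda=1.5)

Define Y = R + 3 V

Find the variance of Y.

For independent RVs: Var(aX + bY) = a²Var(X) + b²Var(Y)
Var(V) = 8.3333333
Var(R) = 0.44444444
Var(Y) = 3²*8.3333333 + 1²*0.44444444
= 9*8.3333333 + 1*0.44444444 = 75.444444

75.444444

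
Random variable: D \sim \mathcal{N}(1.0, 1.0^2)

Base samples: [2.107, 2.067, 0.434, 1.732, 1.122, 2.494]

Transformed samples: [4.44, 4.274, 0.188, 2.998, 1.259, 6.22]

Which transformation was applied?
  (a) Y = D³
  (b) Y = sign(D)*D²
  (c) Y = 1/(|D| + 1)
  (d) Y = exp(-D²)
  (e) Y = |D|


Checking option (b) Y = sign(D)*D²:
  D = 2.107 -> Y = 4.44 ✓
  D = 2.067 -> Y = 4.274 ✓
  D = 0.434 -> Y = 0.188 ✓
All samples match this transformation.

(b) sign(D)*D²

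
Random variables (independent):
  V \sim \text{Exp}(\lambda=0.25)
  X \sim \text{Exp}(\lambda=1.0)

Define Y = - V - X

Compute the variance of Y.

For independent RVs: Var(aX + bY) = a²Var(X) + b²Var(Y)
Var(V) = 16
Var(X) = 1
Var(Y) = (-1)²*16 + (-1)²*1
= 1*16 + 1*1 = 17

17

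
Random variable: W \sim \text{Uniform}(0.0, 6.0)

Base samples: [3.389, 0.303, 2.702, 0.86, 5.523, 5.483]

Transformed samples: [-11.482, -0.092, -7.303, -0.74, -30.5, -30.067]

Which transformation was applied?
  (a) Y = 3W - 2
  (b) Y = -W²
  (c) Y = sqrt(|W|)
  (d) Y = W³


Checking option (b) Y = -W²:
  W = 3.389 -> Y = -11.482 ✓
  W = 0.303 -> Y = -0.092 ✓
  W = 2.702 -> Y = -7.303 ✓
All samples match this transformation.

(b) -W²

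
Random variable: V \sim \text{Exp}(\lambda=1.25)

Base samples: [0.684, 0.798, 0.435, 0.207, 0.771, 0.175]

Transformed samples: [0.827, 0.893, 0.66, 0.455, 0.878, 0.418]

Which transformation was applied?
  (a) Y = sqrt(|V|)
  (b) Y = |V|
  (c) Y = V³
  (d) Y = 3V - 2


Checking option (a) Y = sqrt(|V|):
  V = 0.684 -> Y = 0.827 ✓
  V = 0.798 -> Y = 0.893 ✓
  V = 0.435 -> Y = 0.66 ✓
All samples match this transformation.

(a) sqrt(|V|)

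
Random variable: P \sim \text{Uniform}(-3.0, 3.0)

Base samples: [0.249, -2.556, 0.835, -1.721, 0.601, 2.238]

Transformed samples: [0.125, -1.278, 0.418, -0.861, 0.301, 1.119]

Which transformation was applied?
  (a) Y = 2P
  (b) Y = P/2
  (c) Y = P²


Checking option (b) Y = P/2:
  P = 0.249 -> Y = 0.125 ✓
  P = -2.556 -> Y = -1.278 ✓
  P = 0.835 -> Y = 0.418 ✓
All samples match this transformation.

(b) P/2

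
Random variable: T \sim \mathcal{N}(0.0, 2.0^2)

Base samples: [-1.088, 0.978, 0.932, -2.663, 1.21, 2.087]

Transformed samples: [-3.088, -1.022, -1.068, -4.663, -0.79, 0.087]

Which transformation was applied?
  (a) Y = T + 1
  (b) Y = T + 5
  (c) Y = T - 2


Checking option (c) Y = T - 2:
  T = -1.088 -> Y = -3.088 ✓
  T = 0.978 -> Y = -1.022 ✓
  T = 0.932 -> Y = -1.068 ✓
All samples match this transformation.

(c) T - 2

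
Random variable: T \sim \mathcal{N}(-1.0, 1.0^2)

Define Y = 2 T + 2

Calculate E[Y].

For Y = 2T + 2:
E[Y] = 2 * E[T] + 2
E[T] = -1.0 = -1
E[Y] = 2 * (-1) + 2 = 0

0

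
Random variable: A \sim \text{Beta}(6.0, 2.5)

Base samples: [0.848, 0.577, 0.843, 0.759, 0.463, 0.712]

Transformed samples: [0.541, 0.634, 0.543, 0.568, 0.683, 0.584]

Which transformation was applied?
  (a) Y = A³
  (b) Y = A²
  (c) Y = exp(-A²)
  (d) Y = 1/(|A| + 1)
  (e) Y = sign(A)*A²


Checking option (d) Y = 1/(|A| + 1):
  A = 0.848 -> Y = 0.541 ✓
  A = 0.577 -> Y = 0.634 ✓
  A = 0.843 -> Y = 0.543 ✓
All samples match this transformation.

(d) 1/(|A| + 1)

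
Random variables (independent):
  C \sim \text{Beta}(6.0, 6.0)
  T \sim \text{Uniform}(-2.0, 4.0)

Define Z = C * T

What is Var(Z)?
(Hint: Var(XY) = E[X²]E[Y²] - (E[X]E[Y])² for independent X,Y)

Var(XY) = E[X²]E[Y²] - (E[X]E[Y])²
E[C] = 0.5, Var(C) = 0.019230769
E[T] = 1, Var(T) = 3
E[C²] = 0.019230769 + 0.5² = 0.26923077
E[T²] = 3 + 1² = 4
Var(Z) = 0.26923077*4 - (0.5*1)²
= 1.0769231 - 0.25 = 0.82692308

0.82692308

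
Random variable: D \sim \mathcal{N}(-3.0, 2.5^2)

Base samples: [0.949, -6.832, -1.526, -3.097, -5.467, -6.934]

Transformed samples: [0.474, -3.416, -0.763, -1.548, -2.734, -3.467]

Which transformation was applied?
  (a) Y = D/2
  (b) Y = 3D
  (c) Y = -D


Checking option (a) Y = D/2:
  D = 0.949 -> Y = 0.474 ✓
  D = -6.832 -> Y = -3.416 ✓
  D = -1.526 -> Y = -0.763 ✓
All samples match this transformation.

(a) D/2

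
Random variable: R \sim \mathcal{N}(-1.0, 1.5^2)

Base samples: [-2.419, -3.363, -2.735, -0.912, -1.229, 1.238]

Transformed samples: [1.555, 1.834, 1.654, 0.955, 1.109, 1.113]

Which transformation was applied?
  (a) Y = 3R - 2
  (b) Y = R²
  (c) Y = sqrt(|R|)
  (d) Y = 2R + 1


Checking option (c) Y = sqrt(|R|):
  R = -2.419 -> Y = 1.555 ✓
  R = -3.363 -> Y = 1.834 ✓
  R = -2.735 -> Y = 1.654 ✓
All samples match this transformation.

(c) sqrt(|R|)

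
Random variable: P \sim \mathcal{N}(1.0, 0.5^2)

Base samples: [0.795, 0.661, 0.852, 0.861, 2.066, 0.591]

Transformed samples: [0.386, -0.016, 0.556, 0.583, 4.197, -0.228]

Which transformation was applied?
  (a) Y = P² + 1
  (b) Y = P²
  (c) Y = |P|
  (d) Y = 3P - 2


Checking option (d) Y = 3P - 2:
  P = 0.795 -> Y = 0.386 ✓
  P = 0.661 -> Y = -0.016 ✓
  P = 0.852 -> Y = 0.556 ✓
All samples match this transformation.

(d) 3P - 2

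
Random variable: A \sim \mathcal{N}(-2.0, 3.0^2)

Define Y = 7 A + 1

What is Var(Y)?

For Y = aA + b: Var(Y) = a² * Var(A)
Var(A) = 3.0^2 = 9
Var(Y) = 7² * 9 = 49 * 9 = 441

441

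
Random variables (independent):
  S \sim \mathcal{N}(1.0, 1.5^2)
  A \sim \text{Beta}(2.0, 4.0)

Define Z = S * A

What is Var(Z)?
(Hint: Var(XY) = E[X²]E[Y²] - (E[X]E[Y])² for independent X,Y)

Var(XY) = E[X²]E[Y²] - (E[X]E[Y])²
E[S] = 1, Var(S) = 2.25
E[A] = 0.33333333, Var(A) = 0.031746032
E[S²] = 2.25 + 1² = 3.25
E[A²] = 0.031746032 + 0.33333333² = 0.14285714
Var(Z) = 3.25*0.14285714 - (1*0.33333333)²
= 0.46428571 - 0.11111111 = 0.3531746

0.3531746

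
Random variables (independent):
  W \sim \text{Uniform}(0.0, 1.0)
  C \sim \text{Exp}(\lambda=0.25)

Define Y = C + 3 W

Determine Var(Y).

For independent RVs: Var(aX + bY) = a²Var(X) + b²Var(Y)
Var(W) = 0.083333333
Var(C) = 16
Var(Y) = 3²*0.083333333 + 1²*16
= 9*0.083333333 + 1*16 = 16.75

16.75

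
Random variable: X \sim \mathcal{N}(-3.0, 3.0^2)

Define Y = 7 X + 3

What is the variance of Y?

For Y = aX + b: Var(Y) = a² * Var(X)
Var(X) = 3.0^2 = 9
Var(Y) = 7² * 9 = 49 * 9 = 441

441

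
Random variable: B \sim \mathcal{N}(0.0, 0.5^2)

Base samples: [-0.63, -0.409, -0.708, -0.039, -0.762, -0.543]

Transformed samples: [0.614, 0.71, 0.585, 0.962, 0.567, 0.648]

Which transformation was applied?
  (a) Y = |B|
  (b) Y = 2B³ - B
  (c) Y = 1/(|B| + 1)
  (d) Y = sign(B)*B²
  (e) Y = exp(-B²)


Checking option (c) Y = 1/(|B| + 1):
  B = -0.63 -> Y = 0.614 ✓
  B = -0.409 -> Y = 0.71 ✓
  B = -0.708 -> Y = 0.585 ✓
All samples match this transformation.

(c) 1/(|B| + 1)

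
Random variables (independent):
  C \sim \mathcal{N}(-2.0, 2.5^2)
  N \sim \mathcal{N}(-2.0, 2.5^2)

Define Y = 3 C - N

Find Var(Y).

For independent RVs: Var(aX + bY) = a²Var(X) + b²Var(Y)
Var(C) = 6.25
Var(N) = 6.25
Var(Y) = 3²*6.25 + (-1)²*6.25
= 9*6.25 + 1*6.25 = 62.5

62.5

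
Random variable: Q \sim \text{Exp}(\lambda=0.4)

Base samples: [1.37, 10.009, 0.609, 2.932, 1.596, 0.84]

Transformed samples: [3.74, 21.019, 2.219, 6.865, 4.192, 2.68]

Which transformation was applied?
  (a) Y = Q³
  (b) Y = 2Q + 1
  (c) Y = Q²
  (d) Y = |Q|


Checking option (b) Y = 2Q + 1:
  Q = 1.37 -> Y = 3.74 ✓
  Q = 10.009 -> Y = 21.019 ✓
  Q = 0.609 -> Y = 2.219 ✓
All samples match this transformation.

(b) 2Q + 1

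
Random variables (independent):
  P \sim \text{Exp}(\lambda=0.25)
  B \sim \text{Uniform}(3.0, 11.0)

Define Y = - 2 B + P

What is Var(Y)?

For independent RVs: Var(aX + bY) = a²Var(X) + b²Var(Y)
Var(P) = 16
Var(B) = 5.3333333
Var(Y) = 1²*16 + (-2)²*5.3333333
= 1*16 + 4*5.3333333 = 37.333333

37.333333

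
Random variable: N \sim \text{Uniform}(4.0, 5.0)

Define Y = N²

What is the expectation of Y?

E[N²] = Var(N) + (E[N])² = 0.083333333 + 20.25 = 20.333333

20.333333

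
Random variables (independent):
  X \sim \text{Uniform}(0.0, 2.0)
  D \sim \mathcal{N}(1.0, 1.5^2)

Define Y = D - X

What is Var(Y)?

For independent RVs: Var(aX + bY) = a²Var(X) + b²Var(Y)
Var(X) = 0.33333333
Var(D) = 2.25
Var(Y) = (-1)²*0.33333333 + 1²*2.25
= 1*0.33333333 + 1*2.25 = 2.5833333

2.5833333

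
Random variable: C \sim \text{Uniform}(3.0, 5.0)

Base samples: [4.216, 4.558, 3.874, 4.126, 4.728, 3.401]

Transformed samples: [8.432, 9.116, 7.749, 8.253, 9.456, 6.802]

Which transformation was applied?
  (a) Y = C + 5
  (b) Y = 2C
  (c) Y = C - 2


Checking option (b) Y = 2C:
  C = 4.216 -> Y = 8.432 ✓
  C = 4.558 -> Y = 9.116 ✓
  C = 3.874 -> Y = 7.749 ✓
All samples match this transformation.

(b) 2C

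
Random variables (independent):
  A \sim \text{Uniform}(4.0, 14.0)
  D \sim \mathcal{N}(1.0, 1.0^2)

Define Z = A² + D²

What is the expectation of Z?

E[Z] = E[A²] + E[D²]
E[A²] = Var(A) + E[A]² = 8.3333333 + 81 = 89.333333
E[D²] = Var(D) + E[D]² = 1 + 1 = 2
E[Z] = 89.333333 + 2 = 91.333333

91.333333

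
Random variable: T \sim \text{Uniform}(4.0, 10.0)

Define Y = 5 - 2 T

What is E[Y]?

For Y = -2T + 5:
E[Y] = -2 * E[T] + 5
E[T] = (4 + 10)/2 = 7
E[Y] = -2 * 7 + 5 = -9

-9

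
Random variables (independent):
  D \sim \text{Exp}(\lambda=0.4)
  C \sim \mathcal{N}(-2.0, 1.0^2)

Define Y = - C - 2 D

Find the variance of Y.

For independent RVs: Var(aX + bY) = a²Var(X) + b²Var(Y)
Var(D) = 6.25
Var(C) = 1
Var(Y) = (-2)²*6.25 + (-1)²*1
= 4*6.25 + 1*1 = 26

26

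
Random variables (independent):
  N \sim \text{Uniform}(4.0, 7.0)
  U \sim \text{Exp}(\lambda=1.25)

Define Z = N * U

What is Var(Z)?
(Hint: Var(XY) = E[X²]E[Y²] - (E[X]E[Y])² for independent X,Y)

Var(XY) = E[X²]E[Y²] - (E[X]E[Y])²
E[N] = 5.5, Var(N) = 0.75
E[U] = 0.8, Var(U) = 0.64
E[N²] = 0.75 + 5.5² = 31
E[U²] = 0.64 + 0.8² = 1.28
Var(Z) = 31*1.28 - (5.5*0.8)²
= 39.68 - 19.36 = 20.32

20.32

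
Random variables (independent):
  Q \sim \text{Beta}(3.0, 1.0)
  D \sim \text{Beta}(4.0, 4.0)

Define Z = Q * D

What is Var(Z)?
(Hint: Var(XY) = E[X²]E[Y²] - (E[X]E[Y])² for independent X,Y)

Var(XY) = E[X²]E[Y²] - (E[X]E[Y])²
E[Q] = 0.75, Var(Q) = 0.0375
E[D] = 0.5, Var(D) = 0.027777778
E[Q²] = 0.0375 + 0.75² = 0.6
E[D²] = 0.027777778 + 0.5² = 0.27777778
Var(Z) = 0.6*0.27777778 - (0.75*0.5)²
= 0.16666667 - 0.140625 = 0.026041667

0.026041667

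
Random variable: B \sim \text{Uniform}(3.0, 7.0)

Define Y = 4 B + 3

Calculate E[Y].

For Y = 4B + 3:
E[Y] = 4 * E[B] + 3
E[B] = (3 + 7)/2 = 5
E[Y] = 4 * 5 + 3 = 23

23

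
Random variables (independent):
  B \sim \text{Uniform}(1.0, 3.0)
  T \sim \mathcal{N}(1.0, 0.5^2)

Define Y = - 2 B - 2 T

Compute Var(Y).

For independent RVs: Var(aX + bY) = a²Var(X) + b²Var(Y)
Var(B) = 0.33333333
Var(T) = 0.25
Var(Y) = (-2)²*0.33333333 + (-2)²*0.25
= 4*0.33333333 + 4*0.25 = 2.3333333

2.3333333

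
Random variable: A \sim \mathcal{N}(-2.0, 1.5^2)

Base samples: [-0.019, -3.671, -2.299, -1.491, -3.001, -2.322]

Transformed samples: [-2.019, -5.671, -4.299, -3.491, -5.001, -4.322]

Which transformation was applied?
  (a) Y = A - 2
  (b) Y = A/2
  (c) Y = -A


Checking option (a) Y = A - 2:
  A = -0.019 -> Y = -2.019 ✓
  A = -3.671 -> Y = -5.671 ✓
  A = -2.299 -> Y = -4.299 ✓
All samples match this transformation.

(a) A - 2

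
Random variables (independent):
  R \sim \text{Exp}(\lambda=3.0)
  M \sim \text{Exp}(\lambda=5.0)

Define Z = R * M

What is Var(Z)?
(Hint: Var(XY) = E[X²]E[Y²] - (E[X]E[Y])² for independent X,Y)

Var(XY) = E[X²]E[Y²] - (E[X]E[Y])²
E[R] = 0.33333333, Var(R) = 0.11111111
E[M] = 0.2, Var(M) = 0.04
E[R²] = 0.11111111 + 0.33333333² = 0.22222222
E[M²] = 0.04 + 0.2² = 0.08
Var(Z) = 0.22222222*0.08 - (0.33333333*0.2)²
= 0.017777778 - 0.0044444444 = 0.013333333

0.013333333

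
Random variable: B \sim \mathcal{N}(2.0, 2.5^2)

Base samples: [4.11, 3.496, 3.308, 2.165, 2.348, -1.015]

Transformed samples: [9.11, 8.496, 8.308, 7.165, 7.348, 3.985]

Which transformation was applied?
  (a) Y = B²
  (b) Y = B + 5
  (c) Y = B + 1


Checking option (b) Y = B + 5:
  B = 4.11 -> Y = 9.11 ✓
  B = 3.496 -> Y = 8.496 ✓
  B = 3.308 -> Y = 8.308 ✓
All samples match this transformation.

(b) B + 5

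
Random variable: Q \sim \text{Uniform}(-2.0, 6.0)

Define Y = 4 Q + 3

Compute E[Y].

For Y = 4Q + 3:
E[Y] = 4 * E[Q] + 3
E[Q] = (-2 + 6)/2 = 2
E[Y] = 4 * 2 + 3 = 11

11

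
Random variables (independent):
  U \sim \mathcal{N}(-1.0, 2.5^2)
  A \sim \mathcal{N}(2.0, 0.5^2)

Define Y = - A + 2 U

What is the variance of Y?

For independent RVs: Var(aX + bY) = a²Var(X) + b²Var(Y)
Var(U) = 6.25
Var(A) = 0.25
Var(Y) = 2²*6.25 + (-1)²*0.25
= 4*6.25 + 1*0.25 = 25.25

25.25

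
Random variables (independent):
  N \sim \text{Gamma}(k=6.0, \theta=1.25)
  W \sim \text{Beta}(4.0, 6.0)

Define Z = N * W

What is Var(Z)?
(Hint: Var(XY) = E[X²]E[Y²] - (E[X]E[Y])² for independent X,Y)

Var(XY) = E[X²]E[Y²] - (E[X]E[Y])²
E[N] = 7.5, Var(N) = 9.375
E[W] = 0.4, Var(W) = 0.021818182
E[N²] = 9.375 + 7.5² = 65.625
E[W²] = 0.021818182 + 0.4² = 0.18181818
Var(Z) = 65.625*0.18181818 - (7.5*0.4)²
= 11.931818 - 9 = 2.9318182

2.9318182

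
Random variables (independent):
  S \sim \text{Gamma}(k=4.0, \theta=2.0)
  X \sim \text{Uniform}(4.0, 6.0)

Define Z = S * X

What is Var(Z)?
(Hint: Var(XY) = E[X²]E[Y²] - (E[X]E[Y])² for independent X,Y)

Var(XY) = E[X²]E[Y²] - (E[X]E[Y])²
E[S] = 8, Var(S) = 16
E[X] = 5, Var(X) = 0.33333333
E[S²] = 16 + 8² = 80
E[X²] = 0.33333333 + 5² = 25.333333
Var(Z) = 80*25.333333 - (8*5)²
= 2026.6667 - 1600 = 426.66667

426.66667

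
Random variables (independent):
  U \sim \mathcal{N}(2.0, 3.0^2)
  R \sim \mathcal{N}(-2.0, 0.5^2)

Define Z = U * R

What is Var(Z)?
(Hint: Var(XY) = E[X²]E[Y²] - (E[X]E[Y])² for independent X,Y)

Var(XY) = E[X²]E[Y²] - (E[X]E[Y])²
E[U] = 2, Var(U) = 9
E[R] = -2, Var(R) = 0.25
E[U²] = 9 + 2² = 13
E[R²] = 0.25 + (-2)² = 4.25
Var(Z) = 13*4.25 - (2*(-2))²
= 55.25 - 16 = 39.25

39.25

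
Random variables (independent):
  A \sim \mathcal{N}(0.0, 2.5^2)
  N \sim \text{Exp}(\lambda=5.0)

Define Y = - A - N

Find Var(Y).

For independent RVs: Var(aX + bY) = a²Var(X) + b²Var(Y)
Var(A) = 6.25
Var(N) = 0.04
Var(Y) = (-1)²*6.25 + (-1)²*0.04
= 1*6.25 + 1*0.04 = 6.29

6.29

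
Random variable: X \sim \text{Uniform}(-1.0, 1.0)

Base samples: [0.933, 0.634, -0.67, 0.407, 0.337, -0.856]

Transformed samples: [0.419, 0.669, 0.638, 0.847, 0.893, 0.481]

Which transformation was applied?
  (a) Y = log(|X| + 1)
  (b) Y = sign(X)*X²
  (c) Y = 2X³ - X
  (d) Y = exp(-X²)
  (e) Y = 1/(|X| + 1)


Checking option (d) Y = exp(-X²):
  X = 0.933 -> Y = 0.419 ✓
  X = 0.634 -> Y = 0.669 ✓
  X = -0.67 -> Y = 0.638 ✓
All samples match this transformation.

(d) exp(-X²)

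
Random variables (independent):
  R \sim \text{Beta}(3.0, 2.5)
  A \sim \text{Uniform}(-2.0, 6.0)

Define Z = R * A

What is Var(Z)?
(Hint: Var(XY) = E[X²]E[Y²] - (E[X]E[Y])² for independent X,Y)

Var(XY) = E[X²]E[Y²] - (E[X]E[Y])²
E[R] = 0.54545455, Var(R) = 0.038143675
E[A] = 2, Var(A) = 5.3333333
E[R²] = 0.038143675 + 0.54545455² = 0.33566434
E[A²] = 5.3333333 + 2² = 9.3333333
Var(Z) = 0.33566434*9.3333333 - (0.54545455*2)²
= 3.1328671 - 1.1900826 = 1.9427845

1.9427845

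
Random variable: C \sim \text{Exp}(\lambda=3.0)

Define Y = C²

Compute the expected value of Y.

Using E[X²] = Var(X) + (E[X])²:
E[C] = 0.33333333
Var(C) = 1/3.0^2 = 0.11111111
E[C²] = 0.11111111 + 0.33333333² = 0.11111111 + 0.11111111 = 0.22222222

0.22222222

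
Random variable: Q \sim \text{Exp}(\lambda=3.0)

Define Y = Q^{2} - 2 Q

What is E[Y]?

E[Y] = 1*E[Q²] - 2*E[Q]
E[Q] = 0.33333333
E[Q²] = Var(Q) + (E[Q])² = 0.11111111 + 0.11111111 = 0.22222222
E[Y] = 1*0.22222222 - 2*0.33333333 = -0.44444444

-0.44444444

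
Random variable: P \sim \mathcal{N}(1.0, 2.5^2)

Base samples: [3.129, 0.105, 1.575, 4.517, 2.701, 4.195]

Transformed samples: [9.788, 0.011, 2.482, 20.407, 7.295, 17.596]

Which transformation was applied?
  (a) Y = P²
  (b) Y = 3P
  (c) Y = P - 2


Checking option (a) Y = P²:
  P = 3.129 -> Y = 9.788 ✓
  P = 0.105 -> Y = 0.011 ✓
  P = 1.575 -> Y = 2.482 ✓
All samples match this transformation.

(a) P²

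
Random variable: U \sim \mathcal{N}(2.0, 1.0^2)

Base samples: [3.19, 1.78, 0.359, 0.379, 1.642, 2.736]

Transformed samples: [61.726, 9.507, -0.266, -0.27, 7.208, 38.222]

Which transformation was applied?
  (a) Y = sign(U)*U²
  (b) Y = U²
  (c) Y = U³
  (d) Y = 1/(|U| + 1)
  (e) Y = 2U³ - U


Checking option (e) Y = 2U³ - U:
  U = 3.19 -> Y = 61.726 ✓
  U = 1.78 -> Y = 9.507 ✓
  U = 0.359 -> Y = -0.266 ✓
All samples match this transformation.

(e) 2U³ - U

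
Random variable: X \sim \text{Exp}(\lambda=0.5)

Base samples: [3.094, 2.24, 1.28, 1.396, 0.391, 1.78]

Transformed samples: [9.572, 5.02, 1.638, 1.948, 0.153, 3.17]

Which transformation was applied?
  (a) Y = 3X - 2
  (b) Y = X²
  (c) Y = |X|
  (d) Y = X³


Checking option (b) Y = X²:
  X = 3.094 -> Y = 9.572 ✓
  X = 2.24 -> Y = 5.02 ✓
  X = 1.28 -> Y = 1.638 ✓
All samples match this transformation.

(b) X²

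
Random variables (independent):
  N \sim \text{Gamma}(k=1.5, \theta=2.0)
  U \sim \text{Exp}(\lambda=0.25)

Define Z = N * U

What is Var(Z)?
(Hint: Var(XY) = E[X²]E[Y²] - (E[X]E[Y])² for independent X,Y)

Var(XY) = E[X²]E[Y²] - (E[X]E[Y])²
E[N] = 3, Var(N) = 6
E[U] = 4, Var(U) = 16
E[N²] = 6 + 3² = 15
E[U²] = 16 + 4² = 32
Var(Z) = 15*32 - (3*4)²
= 480 - 144 = 336

336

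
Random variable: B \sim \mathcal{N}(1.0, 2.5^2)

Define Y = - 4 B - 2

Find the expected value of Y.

For Y = -4B - 2:
E[Y] = -4 * E[B] - 2
E[B] = 1.0 = 1
E[Y] = -4 * 1 - 2 = -6

-6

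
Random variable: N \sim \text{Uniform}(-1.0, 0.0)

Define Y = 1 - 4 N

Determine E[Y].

For Y = -4N + 1:
E[Y] = -4 * E[N] + 1
E[N] = (-1 + 0)/2 = -0.5
E[Y] = -4 * (-0.5) + 1 = 3

3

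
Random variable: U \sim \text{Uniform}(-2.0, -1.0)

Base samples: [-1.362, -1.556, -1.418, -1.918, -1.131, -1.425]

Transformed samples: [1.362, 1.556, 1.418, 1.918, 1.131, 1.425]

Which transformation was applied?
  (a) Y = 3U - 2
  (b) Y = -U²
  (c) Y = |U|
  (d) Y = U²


Checking option (c) Y = |U|:
  U = -1.362 -> Y = 1.362 ✓
  U = -1.556 -> Y = 1.556 ✓
  U = -1.418 -> Y = 1.418 ✓
All samples match this transformation.

(c) |U|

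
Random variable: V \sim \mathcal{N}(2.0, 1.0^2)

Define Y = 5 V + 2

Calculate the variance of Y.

For Y = aV + b: Var(Y) = a² * Var(V)
Var(V) = 1.0^2 = 1
Var(Y) = 5² * 1 = 25 * 1 = 25

25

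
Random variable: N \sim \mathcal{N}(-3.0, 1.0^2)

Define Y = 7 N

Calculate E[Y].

For Y = 7N:
E[Y] = 7 * E[N]
E[N] = -3.0 = -3
E[Y] = 7 * (-3) = -21

-21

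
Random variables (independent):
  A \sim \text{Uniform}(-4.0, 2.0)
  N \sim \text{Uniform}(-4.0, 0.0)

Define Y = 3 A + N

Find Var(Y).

For independent RVs: Var(aX + bY) = a²Var(X) + b²Var(Y)
Var(A) = 3
Var(N) = 1.3333333
Var(Y) = 3²*3 + 1²*1.3333333
= 9*3 + 1*1.3333333 = 28.333333

28.333333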